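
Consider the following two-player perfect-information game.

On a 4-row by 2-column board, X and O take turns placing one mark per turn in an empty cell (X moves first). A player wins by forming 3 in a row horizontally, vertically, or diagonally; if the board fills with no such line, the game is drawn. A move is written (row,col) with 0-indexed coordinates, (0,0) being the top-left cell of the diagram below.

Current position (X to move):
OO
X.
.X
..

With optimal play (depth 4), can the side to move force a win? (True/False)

[OO/X./.X/..] X move#1: (1,1):+0/OO/XX/.X/..*, (2,0):+0/OO/X./XX/.., (3,0):+0/OO/X./.X/X., (3,1):+0/OO/X./.X/.X
[OO/XX/.X/..] O move#2: (2,0):-1/OO/XX/OX/.., (3,0):-1/OO/XX/.X/O., (3,1):+0/OO/XX/.X/.O*
[OO/XX/.X/.O] X move#3: (2,0):+0/OO/XX/XX/.O*, (3,0):+0/OO/XX/.X/XO
[OO/XX/XX/.O] O move#4: (3,0):+0/OO/XX/XX/OO*
[OO/XX/XX/OO] end (terminal +0, X#5); searched OO/X./.X/.. to 4

X winning at [OO/X./.X/..]: False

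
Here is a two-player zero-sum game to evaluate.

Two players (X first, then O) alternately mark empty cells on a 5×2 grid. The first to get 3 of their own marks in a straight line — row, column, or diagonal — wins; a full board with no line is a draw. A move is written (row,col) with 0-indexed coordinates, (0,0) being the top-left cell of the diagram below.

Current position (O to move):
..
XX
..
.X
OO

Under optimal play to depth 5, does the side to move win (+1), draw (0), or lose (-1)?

value(../XX/../.X/OO, O) = -1

ply 1, O at ../XX/../.X/OO | (0,0)=-1→O./XX/../.X/OO*; (0,1)=-1→.O/XX/../.X/OO; (2,0)=-1→../XX/O./.X/OO; (2,1)=-1→../XX/.O/.X/OO; (3,0)=-1→../XX/../OX/OO
ply 2, X at O./XX/../.X/OO | (0,1)=+0→OX/XX/../.X/OO; (2,0)=+1→O./XX/X./.X/OO*; (2,1)=+1→O./XX/.X/.X/OO; (3,0)=+1→O./XX/../XX/OO
ply 3, O at O./XX/X./.X/OO | (0,1)=-1→OO/XX/X./.X/OO*; (2,1)=-1→O./XX/XO/.X/OO; (3,0)=-1→O./XX/X./OX/OO
ply 4, X at OO/XX/X./.X/OO | (2,1)=+1→OO/XX/XX/.X/OO*; (3,0)=+1→OO/XX/X./XX/OO
ply 5: OO/XX/XX/.X/OO is terminal -1 (O); from ../XX/../.X/OO depth 5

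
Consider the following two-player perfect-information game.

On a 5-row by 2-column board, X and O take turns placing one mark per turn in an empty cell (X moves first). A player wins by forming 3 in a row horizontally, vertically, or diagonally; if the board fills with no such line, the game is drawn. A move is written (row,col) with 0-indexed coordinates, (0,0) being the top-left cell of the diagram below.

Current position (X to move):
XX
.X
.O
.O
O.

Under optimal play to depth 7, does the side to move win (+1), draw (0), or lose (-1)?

value(XX/.X/.O/.O/O., X) = 0

p1 X@[XX/.X/.O/.O/O.]: (1,0)[XX/XX/.O/.O/O.]-1 (2,0)[XX/.X/XO/.O/O.]-1 (3,0)[XX/.X/.O/XO/O.]-1 (4,1)[XX/.X/.O/.O/OX]+0*
p2 O@[XX/.X/.O/.O/OX]: (1,0)[XX/OX/.O/.O/OX]+0* (2,0)[XX/.X/OO/.O/OX]+0 (3,0)[XX/.X/.O/OO/OX]+0
p3 X@[XX/OX/.O/.O/OX]: (2,0)[XX/OX/XO/.O/OX]+0* (3,0)[XX/OX/.O/XO/OX]+0
p4 O@[XX/OX/XO/.O/OX]: (3,0)[XX/OX/XO/OO/OX]+0*
p5 X@[XX/OX/XO/OO/OX] terminal +0; root [XX/.X/.O/.O/O.] d7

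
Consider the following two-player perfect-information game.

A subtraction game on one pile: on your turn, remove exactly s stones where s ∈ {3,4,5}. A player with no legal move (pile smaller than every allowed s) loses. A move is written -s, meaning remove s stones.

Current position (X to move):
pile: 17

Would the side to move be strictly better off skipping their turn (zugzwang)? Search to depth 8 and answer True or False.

zugzwang(17, X) = True

p1 X@[17]: -3[14]-1* -4[13]-1 -5[12]-1
p2 O@[14]: -3[11]-1 -4[10]+1* -5[9]+1
p3 X@[10]: -3[7]-1* -4[6]-1 -5[5]-1
p4 O@[7]: -3[4]-1 -4[3]-1 -5[2]+1*
p5 X@[2] terminal -1; root [17] d8
if X skipped the turn, O would face:
~ p1 O@[17]: -3[14]-1* -4[13]-1 -5[12]-1
~ p2 X@[14]: -3[11]-1 -4[10]+1* -5[9]+1
~ p3 O@[10]: -3[7]-1* -4[6]-1 -5[5]-1
~ p4 X@[7]: -3[4]-1 -4[3]-1 -5[2]+1*
~ p5 O@[2] terminal -1; root [17] d8
compare (X): move=-1 vs pass=+1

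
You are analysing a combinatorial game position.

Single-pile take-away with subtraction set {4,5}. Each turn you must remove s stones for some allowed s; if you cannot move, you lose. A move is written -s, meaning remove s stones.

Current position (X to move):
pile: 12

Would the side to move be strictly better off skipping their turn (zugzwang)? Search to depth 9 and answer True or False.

ply 1, X at 12 | -4=-1→8*; -5=-1→7
ply 2, O at 8 | -4=-1→4; -5=+1→3*
ply 3: 3 is terminal -1 (X); from 12 depth 9
if X skipped the turn, O would face:
~ ply 1, O at 12 | -4=-1→8*; -5=-1→7
~ ply 2, X at 8 | -4=-1→4; -5=+1→3*
~ ply 3: 3 is terminal -1 (O); from 12 depth 9
compare (X): move=-1 vs pass=+1

zugzwang(12, X) = True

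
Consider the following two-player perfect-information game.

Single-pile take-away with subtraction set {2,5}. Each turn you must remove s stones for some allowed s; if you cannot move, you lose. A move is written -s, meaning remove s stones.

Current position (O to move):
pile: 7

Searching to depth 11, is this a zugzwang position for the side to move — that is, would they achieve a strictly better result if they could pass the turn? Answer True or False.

p1 O@[7]: -2[5]-1* -5[2]-1
p2 X@[5]: -2[3]-1 -5[0]+1*
p3 O@[0] terminal -1; root [7] d11
pass branch (X moves first from the same position):
  | p1 X@[7]: -2[5]-1* -5[2]-1
  | p2 O@[5]: -2[3]-1 -5[0]+1*
  | p3 X@[0] terminal -1; root [7] d11
O moving scores -1; O passing scores +1

zugzwang(7, O) = True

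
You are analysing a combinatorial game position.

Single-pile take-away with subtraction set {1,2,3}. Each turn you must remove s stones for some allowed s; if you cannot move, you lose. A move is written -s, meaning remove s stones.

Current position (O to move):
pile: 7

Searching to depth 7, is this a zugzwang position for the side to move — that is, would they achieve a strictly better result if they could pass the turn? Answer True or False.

zugzwang(7, O) = False

ply 1, O at 7 | -1=-1→6; -2=-1→5; -3=+1→4*
ply 2, X at 4 | -1=-1→3*; -2=-1→2; -3=-1→1
ply 3, O at 3 | -1=-1→2; -2=-1→1; -3=+1→0*
ply 4: 0 is terminal -1 (X); from 7 depth 7
pass branch (X moves first from the same position):
  | ply 1, X at 7 | -1=-1→6; -2=-1→5; -3=+1→4*
  | ply 2, O at 4 | -1=-1→3*; -2=-1→2; -3=-1→1
  | ply 3, X at 3 | -1=-1→2; -2=-1→1; -3=+1→0*
  | ply 4: 0 is terminal -1 (O); from 7 depth 7
O moving scores +1; O passing scores -1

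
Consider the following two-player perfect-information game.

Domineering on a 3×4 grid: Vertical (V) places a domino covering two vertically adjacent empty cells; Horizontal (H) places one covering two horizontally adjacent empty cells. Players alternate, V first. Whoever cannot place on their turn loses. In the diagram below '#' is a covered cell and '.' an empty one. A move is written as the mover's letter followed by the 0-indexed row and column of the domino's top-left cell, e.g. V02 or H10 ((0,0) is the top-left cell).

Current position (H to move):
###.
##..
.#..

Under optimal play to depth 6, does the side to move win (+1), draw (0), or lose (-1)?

value(###./##../.#.., H) = +1

p1 H@[###./##../.#..]: H12[###./####/.#..]+1* H22[###./##../.###]-1
p2 V@[###./####/.#..] terminal -1; root [###./##../.#..] d6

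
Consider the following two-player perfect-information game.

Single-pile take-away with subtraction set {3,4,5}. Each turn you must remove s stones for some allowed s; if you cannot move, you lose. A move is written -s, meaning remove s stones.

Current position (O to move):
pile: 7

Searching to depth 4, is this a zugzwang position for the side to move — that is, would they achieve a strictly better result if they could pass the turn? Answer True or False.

zugzwang(7, O) = False

[7] O move#1: -3:-1/4, -4:-1/3, -5:+1/2*
[2] end (terminal -1, X#2); searched 7 to 4
if O skipped the turn, X would face:
~ [7] X move#1: -3:-1/4, -4:-1/3, -5:+1/2*
~ [2] end (terminal -1, O#2); searched 7 to 4
compare (O): move=+1 vs pass=-1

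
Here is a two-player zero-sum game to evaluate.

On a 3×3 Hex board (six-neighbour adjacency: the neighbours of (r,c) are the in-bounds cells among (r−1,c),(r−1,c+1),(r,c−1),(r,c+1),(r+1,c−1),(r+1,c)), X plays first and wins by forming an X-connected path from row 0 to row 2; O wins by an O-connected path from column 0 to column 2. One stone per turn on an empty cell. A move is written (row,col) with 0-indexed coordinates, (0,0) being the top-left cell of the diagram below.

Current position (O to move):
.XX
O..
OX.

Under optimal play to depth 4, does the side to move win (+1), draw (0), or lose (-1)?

value(.XX/O../OX., O) = -1

p1 O@[.XX/O../OX.]: (0,0)[OXX/O../OX.]-1* (1,1)[.XX/OO./OX.]-1 (1,2)[.XX/O.O/OX.]-1 (2,2)[.XX/O../OXO]-1
p2 X@[OXX/O../OX.]: (1,1)[OXX/OX./OX.]+1* (1,2)[OXX/O.X/OX.]+1 (2,2)[OXX/O../OXX]+1
p3 O@[OXX/OX./OX.] terminal -1; root [.XX/O../OX.] d4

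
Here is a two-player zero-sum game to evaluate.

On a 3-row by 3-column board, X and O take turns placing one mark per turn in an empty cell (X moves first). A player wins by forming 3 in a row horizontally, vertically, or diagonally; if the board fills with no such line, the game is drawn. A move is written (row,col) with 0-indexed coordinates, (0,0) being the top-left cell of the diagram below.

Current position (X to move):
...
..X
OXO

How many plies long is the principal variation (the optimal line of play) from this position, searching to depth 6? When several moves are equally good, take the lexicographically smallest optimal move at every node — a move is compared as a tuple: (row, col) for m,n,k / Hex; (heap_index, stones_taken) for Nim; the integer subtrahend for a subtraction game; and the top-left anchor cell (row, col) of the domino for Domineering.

PV length from [.../..X/OXO]: 3 plies

[.../..X/OXO] X move#1: (0,0):+0/X../..X/OXO, (0,1):-1/.X./..X/OXO, (0,2):-1/..X/..X/OXO, (1,0):-1/.../X.X/OXO, (1,1):+1/.../.XX/OXO*
[.../.XX/OXO] O move#2: (0,0):-1/O../.XX/OXO*, (0,1):-1/.O./.XX/OXO, (0,2):-1/..O/.XX/OXO, (1,0):-1/.../OXX/OXO
[O../.XX/OXO] X move#3: (0,1):+1/OX./.XX/OXO*, (0,2):-1/O.X/.XX/OXO, (1,0):+1/O../XXX/OXO
[OX./.XX/OXO] end (terminal -1, O#4); searched .../..X/OXO to 6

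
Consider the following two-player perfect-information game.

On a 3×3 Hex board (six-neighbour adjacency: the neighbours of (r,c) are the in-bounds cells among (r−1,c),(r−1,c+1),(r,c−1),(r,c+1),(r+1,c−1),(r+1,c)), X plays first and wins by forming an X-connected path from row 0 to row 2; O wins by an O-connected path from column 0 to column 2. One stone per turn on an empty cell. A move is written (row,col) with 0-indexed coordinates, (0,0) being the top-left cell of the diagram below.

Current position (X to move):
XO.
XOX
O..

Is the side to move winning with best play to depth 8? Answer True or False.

X winning at [XO./XOX/O..]: True

[XO./XOX/O..] X move#1: (0,2):+1/XOX/XOX/O..*, (2,1):-1/XO./XOX/OX., (2,2):-1/XO./XOX/O.X
[XOX/XOX/O..] O move#2: (2,1):-1/XOX/XOX/OO.*, (2,2):-1/XOX/XOX/O.O
[XOX/XOX/OO.] X move#3: (2,2):+1/XOX/XOX/OOX*
[XOX/XOX/OOX] end (terminal -1, O#4); searched XO./XOX/O.. to 8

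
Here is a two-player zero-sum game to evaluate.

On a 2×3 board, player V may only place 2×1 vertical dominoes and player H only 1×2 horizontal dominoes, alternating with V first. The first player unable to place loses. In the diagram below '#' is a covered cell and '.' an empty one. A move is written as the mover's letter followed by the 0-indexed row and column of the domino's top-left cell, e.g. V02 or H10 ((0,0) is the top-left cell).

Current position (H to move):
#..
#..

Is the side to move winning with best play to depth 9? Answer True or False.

p1 H@[#../#..]: H01[###/#..]+1* H11[#../###]+1
p2 V@[###/#..] terminal -1; root [#../#..] d9

H winning at [#../#..]: True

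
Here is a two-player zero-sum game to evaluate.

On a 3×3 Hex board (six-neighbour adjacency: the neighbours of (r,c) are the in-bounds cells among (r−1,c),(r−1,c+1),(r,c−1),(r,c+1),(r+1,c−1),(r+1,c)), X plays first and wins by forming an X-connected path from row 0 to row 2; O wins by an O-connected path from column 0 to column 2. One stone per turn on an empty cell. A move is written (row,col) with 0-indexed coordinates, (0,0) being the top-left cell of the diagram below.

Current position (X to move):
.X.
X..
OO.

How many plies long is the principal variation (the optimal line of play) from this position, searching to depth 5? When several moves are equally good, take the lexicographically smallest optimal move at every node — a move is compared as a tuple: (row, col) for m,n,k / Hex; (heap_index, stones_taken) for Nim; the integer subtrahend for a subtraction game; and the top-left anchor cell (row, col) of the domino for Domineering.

ply 1, X at .X./X../OO. | (0,0)=-1→XX./X../OO.*; (0,2)=-1→.XX/X../OO.; (1,1)=-1→.X./XX./OO.; (1,2)=-1→.X./X.X/OO.; (2,2)=-1→.X./X../OOX
ply 2, O at XX./X../OO. | (0,2)=+1→XXO/X../OO.*; (1,1)=+1→XX./XO./OO.; (1,2)=+1→XX./X.O/OO.; (2,2)=+1→XX./X../OOO
ply 3, X at XXO/X../OO. | (1,1)=-1→XXO/XX./OO.*; (1,2)=-1→XXO/X.X/OO.; (2,2)=-1→XXO/X../OOX
ply 4, O at XXO/XX./OO. | (1,2)=+1→XXO/XXO/OO.*; (2,2)=+1→XXO/XX./OOO
ply 5: XXO/XXO/OO. is terminal -1 (X); from .X./X../OO. depth 5

PV length from [.X./X../OO.]: 4 plies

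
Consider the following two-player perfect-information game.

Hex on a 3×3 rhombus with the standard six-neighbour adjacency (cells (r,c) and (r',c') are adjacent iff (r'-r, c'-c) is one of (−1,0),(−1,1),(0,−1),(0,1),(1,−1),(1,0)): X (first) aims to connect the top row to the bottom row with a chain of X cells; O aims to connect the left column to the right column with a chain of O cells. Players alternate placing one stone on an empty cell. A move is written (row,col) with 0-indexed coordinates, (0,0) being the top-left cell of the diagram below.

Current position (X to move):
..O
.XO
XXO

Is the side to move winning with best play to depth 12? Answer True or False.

ply 1, X at ..O/.XO/XXO | (0,0)=+1→X.O/.XO/XXO*; (0,1)=+1→.XO/.XO/XXO; (1,0)=+1→..O/XXO/XXO
ply 2, O at X.O/.XO/XXO | (0,1)=-1→XOO/.XO/XXO*; (1,0)=-1→X.O/OXO/XXO
ply 3, X at XOO/.XO/XXO | (1,0)=+1→XOO/XXO/XXO*
ply 4: XOO/XXO/XXO is terminal -1 (O); from ..O/.XO/XXO depth 12

X winning at [..O/.XO/XXO]: True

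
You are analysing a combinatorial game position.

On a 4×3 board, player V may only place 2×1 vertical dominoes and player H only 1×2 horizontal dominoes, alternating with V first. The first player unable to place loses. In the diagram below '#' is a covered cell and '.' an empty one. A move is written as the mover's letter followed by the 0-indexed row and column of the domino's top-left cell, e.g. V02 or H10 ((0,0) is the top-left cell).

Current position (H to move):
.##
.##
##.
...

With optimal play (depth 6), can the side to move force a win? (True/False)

p1 H@[.##/.##/##./...]: H30[.##/.##/##./##.]-1* H31[.##/.##/##./.##]-1
p2 V@[.##/.##/##./##.]: V00[###/###/##./##.]+1* V22[.##/.##/###/###]+1
p3 H@[###/###/##./##.] terminal -1; root [.##/.##/##./...] d6

H winning at [.##/.##/##./...]: False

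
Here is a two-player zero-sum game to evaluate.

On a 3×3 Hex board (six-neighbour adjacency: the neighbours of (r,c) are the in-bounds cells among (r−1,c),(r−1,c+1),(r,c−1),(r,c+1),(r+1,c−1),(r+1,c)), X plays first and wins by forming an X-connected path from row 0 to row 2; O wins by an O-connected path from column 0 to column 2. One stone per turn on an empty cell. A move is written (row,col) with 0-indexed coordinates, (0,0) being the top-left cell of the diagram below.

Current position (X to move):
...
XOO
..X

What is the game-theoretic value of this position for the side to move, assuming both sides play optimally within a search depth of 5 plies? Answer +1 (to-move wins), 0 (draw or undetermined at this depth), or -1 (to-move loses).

p1 X@[.../XOO/..X]: (0,0)[X../XOO/..X]-1 (0,1)[.X./XOO/..X]-1 (0,2)[..X/XOO/..X]-1 (2,0)[.../XOO/X.X]+1* (2,1)[.../XOO/.XX]-1
p2 O@[.../XOO/X.X]: (0,0)[O../XOO/X.X]-1* (0,1)[.O./XOO/X.X]-1 (0,2)[..O/XOO/X.X]-1 (2,1)[.../XOO/XOX]-1
p3 X@[O../XOO/X.X]: (0,1)[OX./XOO/X.X]+1* (0,2)[O.X/XOO/X.X]-1 (2,1)[O../XOO/XXX]-1
p4 O@[OX./XOO/X.X] terminal -1; root [.../XOO/..X] d5

value(.../XOO/..X, X) = +1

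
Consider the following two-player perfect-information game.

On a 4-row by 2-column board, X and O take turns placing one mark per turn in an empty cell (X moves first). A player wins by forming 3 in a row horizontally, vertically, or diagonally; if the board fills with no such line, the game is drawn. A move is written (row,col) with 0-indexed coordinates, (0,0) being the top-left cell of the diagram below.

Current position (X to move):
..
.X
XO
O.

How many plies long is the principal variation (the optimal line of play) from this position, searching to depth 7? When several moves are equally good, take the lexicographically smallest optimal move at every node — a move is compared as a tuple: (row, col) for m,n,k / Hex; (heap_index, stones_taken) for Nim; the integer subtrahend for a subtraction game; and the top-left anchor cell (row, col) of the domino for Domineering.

ply 1, X at ../.X/XO/O. | (0,0)=+0→X./.X/XO/O.*; (0,1)=+0→.X/.X/XO/O.; (1,0)=+0→../XX/XO/O.; (3,1)=+0→../.X/XO/OX
ply 2, O at X./.X/XO/O. | (0,1)=-1→XO/.X/XO/O.; (1,0)=+0→X./OX/XO/O.*; (3,1)=-1→X./.X/XO/OO
ply 3, X at X./OX/XO/O. | (0,1)=+0→XX/OX/XO/O.*; (3,1)=+0→X./OX/XO/OX
ply 4, O at XX/OX/XO/O. | (3,1)=+0→XX/OX/XO/OO*
ply 5: XX/OX/XO/OO is terminal +0 (X); from ../.X/XO/O. depth 7

PV length from [../.X/XO/O.]: 4 plies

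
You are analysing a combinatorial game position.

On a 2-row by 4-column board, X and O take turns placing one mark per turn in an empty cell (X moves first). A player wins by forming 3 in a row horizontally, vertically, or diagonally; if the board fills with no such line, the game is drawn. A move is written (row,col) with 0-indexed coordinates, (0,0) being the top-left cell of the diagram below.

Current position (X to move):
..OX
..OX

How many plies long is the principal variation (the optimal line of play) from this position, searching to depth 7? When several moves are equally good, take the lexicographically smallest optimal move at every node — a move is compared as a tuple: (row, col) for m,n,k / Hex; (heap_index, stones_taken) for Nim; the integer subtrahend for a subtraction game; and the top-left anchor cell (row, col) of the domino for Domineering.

PV length from [..OX/..OX]: 4 plies

[..OX/..OX] X move#1: (0,0):+0/X.OX/..OX*, (0,1):+0/.XOX/..OX, (1,0):+0/..OX/X.OX, (1,1):+0/..OX/.XOX
[X.OX/..OX] O move#2: (0,1):+0/XOOX/..OX*, (1,0):+0/X.OX/O.OX, (1,1):+0/X.OX/.OOX
[XOOX/..OX] X move#3: (1,0):+0/XOOX/X.OX*, (1,1):+0/XOOX/.XOX
[XOOX/X.OX] O move#4: (1,1):+0/XOOX/XOOX*
[XOOX/XOOX] end (terminal +0, X#5); searched ..OX/..OX to 7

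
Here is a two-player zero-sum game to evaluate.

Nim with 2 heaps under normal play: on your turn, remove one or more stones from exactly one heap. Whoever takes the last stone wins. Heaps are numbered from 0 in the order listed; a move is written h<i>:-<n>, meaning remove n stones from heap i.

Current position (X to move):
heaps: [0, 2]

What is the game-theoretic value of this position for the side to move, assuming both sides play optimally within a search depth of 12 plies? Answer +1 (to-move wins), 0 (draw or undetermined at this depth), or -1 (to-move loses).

value((0,2), X) = +1

p1 X@[(0,2)]: h1:-1[(0,1)]-1 h1:-2[(0,0)]+1*
p2 O@[(0,0)] terminal -1; root [(0,2)] d12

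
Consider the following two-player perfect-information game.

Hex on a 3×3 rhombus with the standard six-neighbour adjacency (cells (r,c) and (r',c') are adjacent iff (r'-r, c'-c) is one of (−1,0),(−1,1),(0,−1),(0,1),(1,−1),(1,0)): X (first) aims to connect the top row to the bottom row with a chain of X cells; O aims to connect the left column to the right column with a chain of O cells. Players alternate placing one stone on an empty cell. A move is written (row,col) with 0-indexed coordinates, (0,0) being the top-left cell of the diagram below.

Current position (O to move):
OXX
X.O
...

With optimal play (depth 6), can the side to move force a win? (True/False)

[OXX/X.O/...] O move#1: (1,1):-1/OXX/XOO/..., (2,0):+1/OXX/X.O/O..*, (2,1):-1/OXX/X.O/.O., (2,2):-1/OXX/X.O/..O
[OXX/X.O/O..] X move#2: (1,1):-1/OXX/XXO/O..*, (2,1):-1/OXX/X.O/OX., (2,2):-1/OXX/X.O/O.X
[OXX/XXO/O..] O move#3: (2,1):+1/OXX/XXO/OO.*, (2,2):-1/OXX/XXO/O.O
[OXX/XXO/OO.] end (terminal -1, X#4); searched OXX/X.O/... to 6

O winning at [OXX/X.O/...]: True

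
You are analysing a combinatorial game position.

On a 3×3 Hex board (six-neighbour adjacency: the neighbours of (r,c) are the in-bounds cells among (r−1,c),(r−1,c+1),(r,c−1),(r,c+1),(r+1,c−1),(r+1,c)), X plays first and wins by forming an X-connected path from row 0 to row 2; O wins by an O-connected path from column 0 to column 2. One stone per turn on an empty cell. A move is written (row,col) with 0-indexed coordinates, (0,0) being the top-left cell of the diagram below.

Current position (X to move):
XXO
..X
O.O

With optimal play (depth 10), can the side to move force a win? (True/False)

ply 1, X at XXO/..X/O.O | (1,0)=-1→XXO/X.X/O.O*; (1,1)=-1→XXO/.XX/O.O; (2,1)=-1→XXO/..X/OXO
ply 2, O at XXO/X.X/O.O | (1,1)=+1→XXO/XOX/O.O*; (2,1)=+1→XXO/X.X/OOO
ply 3: XXO/XOX/O.O is terminal -1 (X); from XXO/..X/O.O depth 10

X winning at [XXO/..X/O.O]: False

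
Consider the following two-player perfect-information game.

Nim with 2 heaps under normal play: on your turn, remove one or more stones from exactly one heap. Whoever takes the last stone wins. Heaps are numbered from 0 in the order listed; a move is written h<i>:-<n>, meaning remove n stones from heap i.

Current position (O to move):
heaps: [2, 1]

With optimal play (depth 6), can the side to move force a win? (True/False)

O winning at [(2,1)]: True

p1 O@[(2,1)]: h0:-1[(1,1)]+1* h0:-2[(0,1)]-1 h1:-1[(2,0)]-1
p2 X@[(1,1)]: h0:-1[(0,1)]-1* h1:-1[(1,0)]-1
p3 O@[(0,1)]: h1:-1[(0,0)]+1*
p4 X@[(0,0)] terminal -1; root [(2,1)] d6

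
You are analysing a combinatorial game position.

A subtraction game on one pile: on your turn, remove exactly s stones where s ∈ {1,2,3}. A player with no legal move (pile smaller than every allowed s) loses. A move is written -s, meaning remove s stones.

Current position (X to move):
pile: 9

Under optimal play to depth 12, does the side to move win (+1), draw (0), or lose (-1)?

value(9, X) = +1

[9] X move#1: -1:+1/8*, -2:-1/7, -3:-1/6
[8] O move#2: -1:-1/7*, -2:-1/6, -3:-1/5
[7] X move#3: -1:-1/6, -2:-1/5, -3:+1/4*
[4] O move#4: -1:-1/3*, -2:-1/2, -3:-1/1
[3] X move#5: -1:-1/2, -2:-1/1, -3:+1/0*
[0] end (terminal -1, O#6); searched 9 to 12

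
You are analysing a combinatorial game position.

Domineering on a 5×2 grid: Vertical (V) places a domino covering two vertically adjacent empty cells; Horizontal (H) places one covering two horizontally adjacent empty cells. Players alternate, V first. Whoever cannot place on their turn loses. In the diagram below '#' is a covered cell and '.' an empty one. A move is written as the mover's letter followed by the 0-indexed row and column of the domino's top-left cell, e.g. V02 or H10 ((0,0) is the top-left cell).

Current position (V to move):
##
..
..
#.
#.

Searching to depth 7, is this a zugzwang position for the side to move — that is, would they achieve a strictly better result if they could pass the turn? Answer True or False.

[##/../../#./#.] V move#1: V10:+1/##/#./#./#./#.*, V11:+1/##/.#/.#/#./#., V21:-1/##/../.#/##/#., V31:-1/##/../../##/##
[##/#./#./#./#.] end (terminal -1, H#2); searched ##/../../#./#. to 7
if V skipped the turn, H would face:
~ [##/../../#./#.] H move#1: H10:-1/##/##/../#./#., H20:+1/##/../##/#./#.*
~ [##/../##/#./#.] V move#2: V31:-1/##/../##/##/##*
~ [##/../##/##/##] H move#3: H10:+1/##/##/##/##/##*
~ [##/##/##/##/##] end (terminal -1, V#4); searched ##/../../#./#. to 7
compare (V): move=+1 vs pass=-1

zugzwang(##/../../#./#., V) = False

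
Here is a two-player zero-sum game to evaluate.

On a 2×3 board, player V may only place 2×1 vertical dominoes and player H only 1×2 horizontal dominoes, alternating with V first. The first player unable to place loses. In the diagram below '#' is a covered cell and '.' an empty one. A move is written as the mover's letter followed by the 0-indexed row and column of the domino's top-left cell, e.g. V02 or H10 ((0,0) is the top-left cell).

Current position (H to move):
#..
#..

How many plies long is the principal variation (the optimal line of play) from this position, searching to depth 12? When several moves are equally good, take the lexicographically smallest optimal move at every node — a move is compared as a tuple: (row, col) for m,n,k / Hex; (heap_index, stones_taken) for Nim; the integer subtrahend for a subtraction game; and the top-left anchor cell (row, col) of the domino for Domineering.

ply 1, H at #../#.. | H01=+1→###/#..*; H11=+1→#../###
ply 2: ###/#.. is terminal -1 (V); from #../#.. depth 12

PV length from [#../#..]: 1 ply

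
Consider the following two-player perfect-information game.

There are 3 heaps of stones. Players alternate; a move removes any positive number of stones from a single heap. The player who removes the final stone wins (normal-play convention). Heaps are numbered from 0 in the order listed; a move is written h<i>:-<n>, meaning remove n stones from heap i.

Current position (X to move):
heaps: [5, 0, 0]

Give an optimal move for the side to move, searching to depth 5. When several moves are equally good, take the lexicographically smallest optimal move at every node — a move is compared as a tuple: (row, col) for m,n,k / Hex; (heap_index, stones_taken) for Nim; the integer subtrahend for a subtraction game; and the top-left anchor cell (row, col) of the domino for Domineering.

ply 1, X at (5,0,0) | h0:-1=-1→(4,0,0); h0:-2=-1→(3,0,0); h0:-3=-1→(2,0,0); h0:-4=-1→(1,0,0); h0:-5=+1→(0,0,0)*
ply 2: (0,0,0) is terminal -1 (O); from (5,0,0) depth 5

X's best at [(5,0,0)]: h0:-5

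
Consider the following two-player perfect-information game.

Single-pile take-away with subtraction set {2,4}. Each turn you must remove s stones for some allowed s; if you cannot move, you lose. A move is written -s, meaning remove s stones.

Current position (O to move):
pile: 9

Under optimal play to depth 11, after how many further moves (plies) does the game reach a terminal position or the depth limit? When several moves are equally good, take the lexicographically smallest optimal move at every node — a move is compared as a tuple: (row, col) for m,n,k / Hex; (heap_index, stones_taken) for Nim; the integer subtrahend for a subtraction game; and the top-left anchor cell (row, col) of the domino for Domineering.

[9] O move#1: -2:+1/7*, -4:-1/5
[7] X move#2: -2:-1/5*, -4:-1/3
[5] O move#3: -2:-1/3, -4:+1/1*
[1] end (terminal -1, X#4); searched 9 to 11

PV length from [9]: 3 plies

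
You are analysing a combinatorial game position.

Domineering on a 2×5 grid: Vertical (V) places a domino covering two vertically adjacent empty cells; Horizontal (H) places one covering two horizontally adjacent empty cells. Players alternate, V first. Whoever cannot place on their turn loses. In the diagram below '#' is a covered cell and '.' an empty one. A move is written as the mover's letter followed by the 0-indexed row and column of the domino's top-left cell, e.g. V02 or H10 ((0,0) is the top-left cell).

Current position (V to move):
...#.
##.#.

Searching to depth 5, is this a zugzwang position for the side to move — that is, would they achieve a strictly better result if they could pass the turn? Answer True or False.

[...#./##.#.] V move#1: V02:+1/..##./####.*, V04:-1/...##/##.##
[..##./####.] H move#2: H00:-1/####./####.*
[####./####.] V move#3: V04:+1/#####/#####*
[#####/#####] end (terminal -1, H#4); searched ...#./##.#. to 5
pass branch (H moves first from the same position):
  | [...#./##.#.] H move#1: H00:-1/##.#./##.#.*, H01:-1/.###./##.#.
  | [##.#./##.#.] V move#2: V02:+1/####./####.*, V04:+1/##.##/##.##
  | [####./####.] end (terminal -1, H#3); searched ...#./##.#. to 5
V moving scores +1; V passing scores +1

zugzwang(...#./##.#., V) = False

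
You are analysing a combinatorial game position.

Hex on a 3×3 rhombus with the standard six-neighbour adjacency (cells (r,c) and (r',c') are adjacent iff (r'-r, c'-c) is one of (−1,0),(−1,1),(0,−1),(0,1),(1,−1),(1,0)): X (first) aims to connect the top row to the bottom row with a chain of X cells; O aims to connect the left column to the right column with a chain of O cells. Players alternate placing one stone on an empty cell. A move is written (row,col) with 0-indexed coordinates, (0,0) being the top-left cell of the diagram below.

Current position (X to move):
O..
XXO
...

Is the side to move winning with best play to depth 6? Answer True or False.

p1 X@[O../XXO/...]: (0,1)[OX./XXO/...]+1* (0,2)[O.X/XXO/...]+1 (2,0)[O../XXO/X..]+1 (2,1)[O../XXO/.X.]+1 (2,2)[O../XXO/..X]+1
p2 O@[OX./XXO/...]: (0,2)[OXO/XXO/...]-1* (2,0)[OX./XXO/O..]-1 (2,1)[OX./XXO/.O.]-1 (2,2)[OX./XXO/..O]-1
p3 X@[OXO/XXO/...]: (2,0)[OXO/XXO/X..]+1* (2,1)[OXO/XXO/.X.]+1 (2,2)[OXO/XXO/..X]+1
p4 O@[OXO/XXO/X..] terminal -1; root [O../XXO/...] d6

X winning at [O../XXO/...]: True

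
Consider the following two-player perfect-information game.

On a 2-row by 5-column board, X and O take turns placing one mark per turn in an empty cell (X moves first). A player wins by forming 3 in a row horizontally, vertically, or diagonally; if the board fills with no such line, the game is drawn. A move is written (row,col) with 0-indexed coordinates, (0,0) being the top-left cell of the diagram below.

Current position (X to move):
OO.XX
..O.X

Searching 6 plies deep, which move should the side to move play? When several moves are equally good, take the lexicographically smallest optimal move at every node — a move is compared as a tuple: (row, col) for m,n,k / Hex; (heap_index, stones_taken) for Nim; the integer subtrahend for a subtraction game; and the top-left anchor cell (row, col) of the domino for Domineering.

X's best at [OO.XX/..O.X]: (0,2)

[OO.XX/..O.X] X move#1: (0,2):+1/OOXXX/..O.X*, (1,0):-1/OO.XX/X.O.X, (1,1):-1/OO.XX/.XO.X, (1,3):-1/OO.XX/..OXX
[OOXXX/..O.X] end (terminal -1, O#2); searched OO.XX/..O.X to 6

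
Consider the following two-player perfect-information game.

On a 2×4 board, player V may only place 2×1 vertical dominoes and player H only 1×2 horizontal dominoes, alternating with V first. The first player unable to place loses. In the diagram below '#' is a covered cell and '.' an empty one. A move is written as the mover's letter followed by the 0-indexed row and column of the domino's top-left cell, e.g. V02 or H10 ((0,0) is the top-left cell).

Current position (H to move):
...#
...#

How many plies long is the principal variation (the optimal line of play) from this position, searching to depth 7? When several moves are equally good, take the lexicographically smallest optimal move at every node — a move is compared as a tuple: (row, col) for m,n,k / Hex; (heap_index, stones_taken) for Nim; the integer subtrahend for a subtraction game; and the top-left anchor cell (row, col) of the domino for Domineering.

ply 1, H at ...#/...# | H00=+1→##.#/...#*; H01=+1→.###/...#; H10=+1→...#/##.#; H11=+1→...#/.###
ply 2, V at ##.#/...# | V02=-1→####/..##*
ply 3, H at ####/..## | H10=+1→####/####*
ply 4: ####/#### is terminal -1 (V); from ...#/...# depth 7

PV length from [...#/...#]: 3 plies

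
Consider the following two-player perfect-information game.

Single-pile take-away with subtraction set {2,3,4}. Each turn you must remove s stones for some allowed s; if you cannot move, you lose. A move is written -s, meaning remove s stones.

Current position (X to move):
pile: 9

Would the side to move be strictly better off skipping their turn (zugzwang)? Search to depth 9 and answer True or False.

[9] X move#1: -2:+1/7*, -3:+1/6, -4:-1/5
[7] O move#2: -2:-1/5*, -3:-1/4, -4:-1/3
[5] X move#3: -2:-1/3, -3:-1/2, -4:+1/1*
[1] end (terminal -1, O#4); searched 9 to 9
pass branch (O moves first from the same position):
  | [9] O move#1: -2:+1/7*, -3:+1/6, -4:-1/5
  | [7] X move#2: -2:-1/5*, -3:-1/4, -4:-1/3
  | [5] O move#3: -2:-1/3, -3:-1/2, -4:+1/1*
  | [1] end (terminal -1, X#4); searched 9 to 9
X moving scores +1; X passing scores -1

zugzwang(9, X) = False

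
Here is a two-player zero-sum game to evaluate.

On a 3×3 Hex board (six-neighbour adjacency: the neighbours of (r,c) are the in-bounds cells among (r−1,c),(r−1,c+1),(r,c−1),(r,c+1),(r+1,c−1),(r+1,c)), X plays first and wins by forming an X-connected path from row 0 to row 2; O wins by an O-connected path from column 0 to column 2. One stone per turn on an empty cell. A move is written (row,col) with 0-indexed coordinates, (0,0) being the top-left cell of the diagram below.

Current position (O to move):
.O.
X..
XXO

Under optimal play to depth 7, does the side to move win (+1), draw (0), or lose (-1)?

value(.O./X../XXO, O) = -1

ply 1, O at .O./X../XXO | (0,0)=-1→OO./X../XXO*; (0,2)=-1→.OO/X../XXO; (1,1)=-1→.O./XO./XXO; (1,2)=-1→.O./X.O/XXO
ply 2, X at OO./X../XXO | (0,2)=+1→OOX/X../XXO*; (1,1)=-1→OO./XX./XXO; (1,2)=-1→OO./X.X/XXO
ply 3, O at OOX/X../XXO | (1,1)=-1→OOX/XO./XXO*; (1,2)=-1→OOX/X.O/XXO
ply 4, X at OOX/XO./XXO | (1,2)=+1→OOX/XOX/XXO*
ply 5: OOX/XOX/XXO is terminal -1 (O); from .O./X../XXO depth 7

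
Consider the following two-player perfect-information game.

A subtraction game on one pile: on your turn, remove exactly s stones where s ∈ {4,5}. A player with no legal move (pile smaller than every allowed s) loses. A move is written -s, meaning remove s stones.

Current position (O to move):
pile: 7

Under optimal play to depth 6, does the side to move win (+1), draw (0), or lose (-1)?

value(7, O) = +1

ply 1, O at 7 | -4=+1→3*; -5=+1→2
ply 2: 3 is terminal -1 (X); from 7 depth 6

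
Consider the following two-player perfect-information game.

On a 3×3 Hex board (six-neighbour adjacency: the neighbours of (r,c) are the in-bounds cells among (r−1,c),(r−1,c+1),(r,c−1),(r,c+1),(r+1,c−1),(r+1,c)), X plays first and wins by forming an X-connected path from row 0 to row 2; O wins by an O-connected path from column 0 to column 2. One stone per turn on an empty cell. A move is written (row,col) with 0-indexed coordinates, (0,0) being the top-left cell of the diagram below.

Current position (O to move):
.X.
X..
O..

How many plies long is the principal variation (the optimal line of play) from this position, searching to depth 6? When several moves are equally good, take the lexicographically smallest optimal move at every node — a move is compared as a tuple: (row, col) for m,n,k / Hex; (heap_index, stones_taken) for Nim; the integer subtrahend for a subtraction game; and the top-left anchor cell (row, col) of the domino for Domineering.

PV length from [.X./X../O..]: 3 plies

p1 O@[.X./X../O..]: (0,0)[OX./X../O..]-1 (0,2)[.XO/X../O..]+1* (1,1)[.X./XO./O..]+1 (1,2)[.X./X.O/O..]+1 (2,1)[.X./X../OO.]+1 (2,2)[.X./X../O.O]+1
p2 X@[.XO/X../O..]: (0,0)[XXO/X../O..]-1* (1,1)[.XO/XX./O..]-1 (1,2)[.XO/X.X/O..]-1 (2,1)[.XO/X../OX.]-1 (2,2)[.XO/X../O.X]-1
p3 O@[XXO/X../O..]: (1,1)[XXO/XO./O..]+1* (1,2)[XXO/X.O/O..]+1 (2,1)[XXO/X../OO.]+1 (2,2)[XXO/X../O.O]+1
p4 X@[XXO/XO./O..] terminal -1; root [.X./X../O..] d6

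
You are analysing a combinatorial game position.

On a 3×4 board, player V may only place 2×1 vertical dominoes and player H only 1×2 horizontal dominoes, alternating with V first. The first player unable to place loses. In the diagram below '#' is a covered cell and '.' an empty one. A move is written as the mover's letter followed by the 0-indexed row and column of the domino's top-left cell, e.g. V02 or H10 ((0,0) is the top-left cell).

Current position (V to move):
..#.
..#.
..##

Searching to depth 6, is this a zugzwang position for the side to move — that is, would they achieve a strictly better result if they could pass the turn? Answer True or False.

p1 V@[..#./..#./..##]: V00[#.#./#.#./..##]+1* V01[.##./.##./..##]+1 V03[..##/..##/..##]-1 V10[..#./#.#./#.##]+1 V11[..#./.##./.###]+1
p2 H@[#.#./#.#./..##]: H20[#.#./#.#./####]-1*
p3 V@[#.#./#.#./####]: V01[###./###./####]+1* V03[#.##/#.##/####]+1
p4 H@[###./###./####] terminal -1; root [..#./..#./..##] d6
suppose V passes — search the same position with H to move:
pass> p1 H@[..#./..#./..##]: H00[###./..#./..##]-1 H10[..#./###./..##]+1* H20[..#./..#./####]-1
pass> p2 V@[..#./###./..##]: V03[..##/####/..##]-1*
pass> p3 H@[..##/####/..##]: H00[####/####/..##]+1* H20[..##/####/####]+1
pass> p4 V@[####/####/..##] terminal -1; root [..#./..#./..##] d6
for V: play +1, pass -1

zugzwang(..#./..#./..##, V) = False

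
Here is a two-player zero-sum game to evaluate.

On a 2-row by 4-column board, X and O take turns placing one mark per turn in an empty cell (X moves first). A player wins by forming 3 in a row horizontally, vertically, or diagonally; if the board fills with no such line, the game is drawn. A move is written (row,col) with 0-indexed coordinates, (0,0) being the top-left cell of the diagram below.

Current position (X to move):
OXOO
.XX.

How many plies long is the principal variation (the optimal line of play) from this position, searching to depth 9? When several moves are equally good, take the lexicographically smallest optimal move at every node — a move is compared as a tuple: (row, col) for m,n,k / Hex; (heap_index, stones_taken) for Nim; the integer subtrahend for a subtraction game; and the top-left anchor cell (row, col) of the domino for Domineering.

[OXOO/.XX.] X move#1: (1,0):+1/OXOO/XXX.*, (1,3):+1/OXOO/.XXX
[OXOO/XXX.] end (terminal -1, O#2); searched OXOO/.XX. to 9

PV length from [OXOO/.XX.]: 1 ply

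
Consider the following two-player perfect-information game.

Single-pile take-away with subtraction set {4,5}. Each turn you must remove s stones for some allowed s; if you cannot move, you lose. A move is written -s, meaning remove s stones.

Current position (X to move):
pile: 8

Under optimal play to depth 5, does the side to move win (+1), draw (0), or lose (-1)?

p1 X@[8]: -4[4]-1 -5[3]+1*
p2 O@[3] terminal -1; root [8] d5

value(8, X) = +1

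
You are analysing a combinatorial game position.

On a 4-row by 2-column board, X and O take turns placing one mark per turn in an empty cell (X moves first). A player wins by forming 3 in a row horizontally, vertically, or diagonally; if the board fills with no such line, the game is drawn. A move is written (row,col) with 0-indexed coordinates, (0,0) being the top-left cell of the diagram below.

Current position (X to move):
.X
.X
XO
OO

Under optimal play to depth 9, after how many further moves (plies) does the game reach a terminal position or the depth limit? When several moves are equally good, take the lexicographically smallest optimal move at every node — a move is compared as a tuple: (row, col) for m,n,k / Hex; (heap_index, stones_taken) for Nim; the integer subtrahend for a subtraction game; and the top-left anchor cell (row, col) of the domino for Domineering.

PV length from [.X/.X/XO/OO]: 2 plies

ply 1, X at .X/.X/XO/OO | (0,0)=+0→XX/.X/XO/OO*; (1,0)=+0→.X/XX/XO/OO
ply 2, O at XX/.X/XO/OO | (1,0)=+0→XX/OX/XO/OO*
ply 3: XX/OX/XO/OO is terminal +0 (X); from .X/.X/XO/OO depth 9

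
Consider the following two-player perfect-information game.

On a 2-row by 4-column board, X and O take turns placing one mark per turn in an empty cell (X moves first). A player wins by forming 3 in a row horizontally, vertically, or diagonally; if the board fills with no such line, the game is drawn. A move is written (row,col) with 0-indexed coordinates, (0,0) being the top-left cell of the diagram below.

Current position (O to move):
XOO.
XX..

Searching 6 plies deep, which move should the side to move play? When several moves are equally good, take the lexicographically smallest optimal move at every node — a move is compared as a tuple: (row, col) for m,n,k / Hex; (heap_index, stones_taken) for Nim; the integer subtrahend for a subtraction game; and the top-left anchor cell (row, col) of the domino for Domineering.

O's best at [XOO./XX..]: (0,3)

[XOO./XX..] O move#1: (0,3):+1/XOOO/XX..*, (1,2):+0/XOO./XXO., (1,3):-1/XOO./XX.O
[XOOO/XX..] end (terminal -1, X#2); searched XOO./XX.. to 6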